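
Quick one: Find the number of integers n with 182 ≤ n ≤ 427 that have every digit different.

The integers in [182, 427] that have every digit different: 182, 183, 184, 185, 186, 187, …, 426, 427.
181 qualify.

181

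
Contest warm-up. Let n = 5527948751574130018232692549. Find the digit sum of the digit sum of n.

7

First digit sum: 124.
1+2+4 = 7.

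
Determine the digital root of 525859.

7

5+2+5+8+5+9 = 34
3+4 = 7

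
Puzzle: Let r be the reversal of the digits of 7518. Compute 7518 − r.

-639

Reverse of 7518 is 8157.
7518 − 8157 = -639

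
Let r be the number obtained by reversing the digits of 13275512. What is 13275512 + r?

Reverse of 13275512 is 21557231.
13275512 + 21557231 = 34832743

34832743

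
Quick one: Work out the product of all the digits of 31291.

3×1×2×9×1 = 54

54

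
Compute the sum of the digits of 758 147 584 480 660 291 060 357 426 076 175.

7+5+8+1+4+7+5+8+4+4+8+0+6+6+0+2+9+1+0+6+0+3+5+7+4+2+6+0+7+6+1+7+5 = 144

144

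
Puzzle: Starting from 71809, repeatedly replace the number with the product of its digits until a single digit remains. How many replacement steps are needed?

1

71809 → 0 (1 step)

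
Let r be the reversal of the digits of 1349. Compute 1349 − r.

-8082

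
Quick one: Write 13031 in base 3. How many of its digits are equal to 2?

13031 in base 3 is 122212122.
The digit 2 appears 6 times.

6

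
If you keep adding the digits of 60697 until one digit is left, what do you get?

6+0+6+9+7 = 28
2+8 = 10
1+0 = 1

1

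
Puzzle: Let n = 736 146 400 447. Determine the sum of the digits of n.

46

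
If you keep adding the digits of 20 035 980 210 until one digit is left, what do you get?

3

2+0+0+3+5+9+8+0+2+1+0 = 30
3+0 = 3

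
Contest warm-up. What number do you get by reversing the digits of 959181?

181959

Reversing 959181 gives 181959.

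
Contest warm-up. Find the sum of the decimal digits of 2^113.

2^113 = 10384593717069655257060992658440192
Sum of its 35 digits: 158.

158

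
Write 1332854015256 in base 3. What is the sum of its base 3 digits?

28

1332854015256 in base 3 is 11201102022212222100112000.
Digit sum: 1+1+2+0+1+1+0+2+0+2+2+2+1+2+2+2+2+1+0+0+1+1+2+0+0+0 = 28.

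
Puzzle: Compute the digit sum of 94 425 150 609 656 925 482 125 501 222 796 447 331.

156

9+4+4+2+5+1+5+0+6+0+9+6+5+6+9+2+5+4+8+2+1+2+5+5+0+1+2+2+2+7+9+6+4+4+7+3+3+1 = 156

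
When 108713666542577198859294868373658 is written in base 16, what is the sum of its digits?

198

108713666542577198859294868373658 in base 16 is 55C28CD48985846DBFD400E009A.
Digit sum: 5+5+12+2+8+12+13+4+8+9+8+5+8+4+6+13+11+15+13+4+0+0+14+0+0+9+10 = 198.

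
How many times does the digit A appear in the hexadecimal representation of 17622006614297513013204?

17622006614297513013204 in base 16 is 3BB4A77F24FA34BAFD4.
The digit A appears 3 times.

3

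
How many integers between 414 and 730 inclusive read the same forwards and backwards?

The integers in [414, 730] that read the same forwards and backwards: 414, 424, 434, 444, 454, 464, …, 717, 727.
32 qualify.

32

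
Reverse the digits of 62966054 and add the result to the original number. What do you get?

108032980

Reverse of 62966054 is 45066926.
62966054 + 45066926 = 108032980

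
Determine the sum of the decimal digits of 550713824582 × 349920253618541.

121

550713824582 × 349920253618541 = 192705921168970139016774862
Sum of its 27 digits: 121.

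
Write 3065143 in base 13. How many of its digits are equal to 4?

1

3065143 in base 13 is 8341C3.
The digit 4 appears 1 time.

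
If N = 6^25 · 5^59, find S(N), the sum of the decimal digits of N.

6^25 · 5^59 = 4931868807430146262049674987792968750000000000000000000000000
Sum of its 61 digits: 189.

189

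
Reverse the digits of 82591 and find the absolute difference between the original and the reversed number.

Reverse of 82591 is 19528.
|82591 − 19528| = 63063

63063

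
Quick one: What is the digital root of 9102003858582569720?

8

9+1+0+2+0+0+3+8+5+8+5+8+2+5+6+9+7+2+0 = 80
8+0 = 8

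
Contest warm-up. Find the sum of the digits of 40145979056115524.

4+0+1+4+5+9+7+9+0+5+6+1+1+5+5+2+4 = 68

68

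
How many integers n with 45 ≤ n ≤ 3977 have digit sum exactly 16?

292

The integers in [45, 3977] that have digit sum exactly 16: 79, 88, 97, 169, 178, 187, …, 3931, 3940.
292 qualify.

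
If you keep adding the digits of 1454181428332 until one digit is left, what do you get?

1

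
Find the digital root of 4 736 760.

6

4+7+3+6+7+6+0 = 33
3+3 = 6
(Equivalently, 4 736 760 mod 9 = 6.)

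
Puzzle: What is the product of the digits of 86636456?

622080

8×6×6×3×6×4×5×6 = 622080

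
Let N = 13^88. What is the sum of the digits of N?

13^88 = 106417978041190602791946491060293881007083613449188338481130625710173112177685960349236066114669921
Sum of its 99 digits: 409.

409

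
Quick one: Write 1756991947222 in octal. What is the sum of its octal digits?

1756991947222 in base 8 is 31442470300726.
Digit sum: 3+1+4+4+2+4+7+0+3+0+0+7+2+6 = 43.

43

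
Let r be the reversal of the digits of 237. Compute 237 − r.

-495

Reverse of 237 is 732.
237 − 732 = -495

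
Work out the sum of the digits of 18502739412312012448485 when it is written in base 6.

70

18502739412312012448485 in base 6 is 30024510501042121434443135233.
Digit sum: 3+0+0+2+4+5+1+0+5+0+1+0+4+2+1+2+1+4+3+4+4+4+3+1+3+5+2+3+3 = 70.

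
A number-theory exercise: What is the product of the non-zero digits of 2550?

2×5×5 = 50

50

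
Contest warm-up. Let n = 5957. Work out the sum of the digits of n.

5+9+5+7 = 26

26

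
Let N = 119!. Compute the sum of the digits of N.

774

119! = 55745857612076058813234317117419771556272886109483581752463927935846946310374691578057284710599874844234646982443450754604453404911734348832487342619913750049708004343808000000000000000000000000000
Sum of its 197 digits: 774.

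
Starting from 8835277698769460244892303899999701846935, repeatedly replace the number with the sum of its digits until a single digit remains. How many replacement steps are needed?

8835277698769460244892303899999701846935 → 226 → 10 → 1 (3 steps)

3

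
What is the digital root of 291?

3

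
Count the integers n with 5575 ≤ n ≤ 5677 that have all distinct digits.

40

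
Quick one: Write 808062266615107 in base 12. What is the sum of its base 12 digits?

86

808062266615107 in base 12 is 76767A6A155457.
Digit sum: 7+6+7+6+7+10+6+10+1+5+5+4+5+7 = 86.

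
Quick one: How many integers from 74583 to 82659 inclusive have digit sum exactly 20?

The integers in [74583, 82659] that have digit sum exactly 20: 74603, 74612, 74621, 74630, 74702, 74711, …, 82631, 82640.
351 qualify.

351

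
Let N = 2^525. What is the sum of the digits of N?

2^525 = 109836762562089755439710412785302291476310964802292886550311415346968690934362496833960954250583272879636740982263693728593951807995466301001184452657840914432
Sum of its 159 digits: 728.

728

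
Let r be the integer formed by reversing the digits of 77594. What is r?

Reversing 77594 gives 49577.

49577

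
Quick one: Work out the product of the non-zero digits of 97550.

1575

9×7×5×5 = 1575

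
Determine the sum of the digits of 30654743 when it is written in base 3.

30654743 in base 3 is 2010200102101212.
Digit sum: 2+0+1+0+2+0+0+1+0+2+1+0+1+2+1+2 = 15.

15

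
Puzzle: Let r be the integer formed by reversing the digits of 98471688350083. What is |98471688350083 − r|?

Reverse of 98471688350083 is 38005388617489.
|98471688350083 − 38005388617489| = 60466299732594

60466299732594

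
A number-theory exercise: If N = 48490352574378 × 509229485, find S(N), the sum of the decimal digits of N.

102

48490352574378 × 509229485 = 24692717268918933135330
Sum of its 23 digits: 102.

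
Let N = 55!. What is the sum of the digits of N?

55! = 12696403353658275925965100847566516959580321051449436762275840000000000000
Sum of its 74 digits: 279.

279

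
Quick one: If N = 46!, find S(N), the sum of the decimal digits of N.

216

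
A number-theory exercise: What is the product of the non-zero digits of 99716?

9×9×7×1×6 = 3402

3402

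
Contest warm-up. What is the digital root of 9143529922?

9+1+4+3+5+2+9+9+2+2 = 46
4+6 = 10
1+0 = 1

1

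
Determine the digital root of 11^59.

5

The digital root of n equals n mod 9 (or 9 when 9 | n), so we need 11^59 mod 9.
11^59 ≡ 5 (mod 9), so the digital root is 5.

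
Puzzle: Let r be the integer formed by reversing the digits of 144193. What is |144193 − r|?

247248

Reverse of 144193 is 391441.
|144193 − 391441| = 247248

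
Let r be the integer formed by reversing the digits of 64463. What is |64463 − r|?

Reverse of 64463 is 36446.
|64463 − 36446| = 28017

28017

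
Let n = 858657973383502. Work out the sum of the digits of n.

8+5+8+6+5+7+9+7+3+3+8+3+5+0+2 = 79

79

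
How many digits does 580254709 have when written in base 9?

10

580254709 in base 9 is 1442758734, which has 10 digits.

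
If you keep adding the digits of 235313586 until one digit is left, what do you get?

2+3+5+3+1+3+5+8+6 = 36
3+6 = 9

9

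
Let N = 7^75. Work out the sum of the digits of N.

7^75 = 2411865032257058775038130904326570702735480588505508642005857943
Sum of its 64 digits: 262.

262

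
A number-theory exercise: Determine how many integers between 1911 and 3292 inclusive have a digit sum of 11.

The integers in [1911, 3292] that have a digit sum of 11: 2009, 2018, 2027, 2036, 2045, 2054, …, 3251, 3260.
79 qualify.

79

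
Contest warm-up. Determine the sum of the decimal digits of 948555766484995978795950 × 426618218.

948555766484995978795950 × 426618218 = 404671170771453108211093974617100
Sum of its 33 digits: 117.

117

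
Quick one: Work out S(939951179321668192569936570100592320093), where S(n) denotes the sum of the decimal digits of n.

175

9+3+9+9+5+1+1+7+9+3+2+1+6+6+8+1+9+2+5+6+9+9+3+6+5+7+0+1+0+0+5+9+2+3+2+0+0+9+3 = 175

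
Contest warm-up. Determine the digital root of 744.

7+4+4 = 15
1+5 = 6

6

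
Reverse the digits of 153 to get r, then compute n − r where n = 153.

-198

Reverse of 153 is 351.
153 − 351 = -198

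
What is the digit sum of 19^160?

19^160 = 3986356659537090126650719323733600114910507086983688582259902701249190699229421168777053936446329694022912798484074085852619335644853714823871346164737896385726476519803647927298744105729376465805480924801
Sum of its 205 digits: 964.

964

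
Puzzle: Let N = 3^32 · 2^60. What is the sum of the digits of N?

3^32 · 2^60 = 2136386824197928256960552622882816
Sum of its 34 digits: 162.

162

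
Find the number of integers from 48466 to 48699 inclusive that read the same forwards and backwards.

The integers in [48466, 48699] that read the same forwards and backwards: 48484, 48584, 48684.
3 qualify.

3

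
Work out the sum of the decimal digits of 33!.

144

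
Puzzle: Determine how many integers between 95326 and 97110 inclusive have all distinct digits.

579

The integers in [95326, 97110] that have all distinct digits: 95326, 95327, 95328, 95340, 95341, 95342, …, 97106, 97108.
579 qualify.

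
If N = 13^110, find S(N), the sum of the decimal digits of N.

565

13^110 = 341797399186042035027394120631466321910287364497286886852738358841330579862013991380742233214225094764227736945196195797849
Sum of its 123 digits: 565.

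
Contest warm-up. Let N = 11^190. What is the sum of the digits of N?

11^190 = 732167049665910753974868186626604987575818048354845547499641464539929110661972287597306340828301751181093748762446804228473364473488726731431816276428163423395521409333332786903151394634724557427401
Sum of its 198 digits: 907.

907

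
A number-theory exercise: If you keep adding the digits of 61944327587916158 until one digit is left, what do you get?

6+1+9+4+4+3+2+7+5+8+7+9+1+6+1+5+8 = 86
8+6 = 14
1+4 = 5

5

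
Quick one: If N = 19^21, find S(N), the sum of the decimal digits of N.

127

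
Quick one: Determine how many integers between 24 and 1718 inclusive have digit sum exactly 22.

The integers in [24, 1718] that have digit sum exactly 22: 499, 589, 598, 679, 688, 697, …, 1687, 1696.
31 qualify.

31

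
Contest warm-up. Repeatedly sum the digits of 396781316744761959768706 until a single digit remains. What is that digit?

4

3+9+6+7+8+1+3+1+6+7+4+4+7+6+1+9+5+9+7+6+8+7+0+6 = 130
1+3+0 = 4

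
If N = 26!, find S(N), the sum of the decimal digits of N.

26! = 403291461126605635584000000
Sum of its 27 digits: 81.

81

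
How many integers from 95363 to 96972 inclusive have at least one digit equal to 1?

386

The integers in [95363, 96972] that have at least one digit equal to 1: 95371, 95381, 95391, 95401, 95410, 95411, …, 96961, 96971.
386 qualify.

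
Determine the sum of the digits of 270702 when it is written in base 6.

22

270702 in base 6 is 5445130.
Digit sum: 5+4+4+5+1+3+0 = 22.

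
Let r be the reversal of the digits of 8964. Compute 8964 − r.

Reverse of 8964 is 4698.
8964 − 4698 = 4266

4266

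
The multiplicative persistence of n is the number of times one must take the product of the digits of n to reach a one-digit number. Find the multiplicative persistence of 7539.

7539 → 945 → 180 → 0 (3 steps)

3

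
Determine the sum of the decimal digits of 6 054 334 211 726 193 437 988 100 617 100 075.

124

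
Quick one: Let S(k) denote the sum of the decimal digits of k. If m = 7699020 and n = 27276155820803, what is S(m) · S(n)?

1848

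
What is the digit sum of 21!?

21! = 51090942171709440000
Sum of its 20 digits: 63.

63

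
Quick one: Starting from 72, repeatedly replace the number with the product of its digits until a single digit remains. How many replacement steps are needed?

72 → 14 → 4 (2 steps)

2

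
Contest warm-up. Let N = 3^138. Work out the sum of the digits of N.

3^138 = 696198609130885597695136021593547814689632716312296141651066450089
Sum of its 66 digits: 306.

306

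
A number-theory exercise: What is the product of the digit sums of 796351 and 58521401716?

1240

S(796351) = 7+9+6+3+5+1 = 31.
S(58521401716) = 5+8+5+2+1+4+0+1+7+1+6 = 40.
31 · 40 = 1240.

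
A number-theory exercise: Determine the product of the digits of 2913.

2×9×1×3 = 54

54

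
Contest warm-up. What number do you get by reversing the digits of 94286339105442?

24450193368249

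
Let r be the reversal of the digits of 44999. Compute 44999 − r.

-54945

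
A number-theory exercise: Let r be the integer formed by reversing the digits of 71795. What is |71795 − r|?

Reverse of 71795 is 59717.
|71795 − 59717| = 12078

12078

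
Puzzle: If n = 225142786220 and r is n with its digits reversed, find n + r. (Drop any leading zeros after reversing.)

247830027742

Reverse of 225142786220 is 22687241522.
225142786220 + 22687241522 = 247830027742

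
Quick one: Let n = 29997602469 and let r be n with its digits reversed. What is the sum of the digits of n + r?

Reversal of 29997602469 is 96420679992; 29997602469 + 96420679992 = 126418282461.
Digit sum of 126418282461: 1+2+6+4+1+8+2+8+2+4+6+1 = 45.

45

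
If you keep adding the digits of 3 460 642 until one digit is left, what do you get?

7

3+4+6+0+6+4+2 = 25
2+5 = 7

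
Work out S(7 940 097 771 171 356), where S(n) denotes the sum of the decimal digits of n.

74

7+9+4+0+0+9+7+7+7+1+1+7+1+3+5+6 = 74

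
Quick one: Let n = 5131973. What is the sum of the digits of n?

29

5+1+3+1+9+7+3 = 29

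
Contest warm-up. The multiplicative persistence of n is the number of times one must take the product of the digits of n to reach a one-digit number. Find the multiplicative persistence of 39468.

3

39468 → 5184 → 160 → 0 (3 steps)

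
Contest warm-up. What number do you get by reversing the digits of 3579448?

8449753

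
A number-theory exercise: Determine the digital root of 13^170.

7

The digital root of n equals n mod 9 (or 9 when 9 | n), so we need 13^170 mod 9.
13^170 ≡ 7 (mod 9), so the digital root is 7.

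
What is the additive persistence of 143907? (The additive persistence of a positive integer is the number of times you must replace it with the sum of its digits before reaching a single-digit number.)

2

143907 → 24 → 6 (2 steps)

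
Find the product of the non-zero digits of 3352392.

4860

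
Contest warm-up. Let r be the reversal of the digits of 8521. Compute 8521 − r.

Reverse of 8521 is 1258.
8521 − 1258 = 7263

7263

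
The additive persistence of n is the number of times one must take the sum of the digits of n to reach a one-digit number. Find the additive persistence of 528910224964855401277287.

2

528910224964855401277287 → 108 → 9 (2 steps)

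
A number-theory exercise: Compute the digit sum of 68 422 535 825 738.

6+8+4+2+2+5+3+5+8+2+5+7+3+8 = 68

68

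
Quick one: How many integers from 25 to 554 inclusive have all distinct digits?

396

The integers in [25, 554] that have all distinct digits: 25, 26, 27, 28, 29, 30, …, 548, 549.
396 qualify.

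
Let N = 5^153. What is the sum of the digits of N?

5^153 = 87581154020301066932733098955619758205016371367282235734816767743111942667866287592914886772632598876953125
Sum of its 107 digits: 503.

503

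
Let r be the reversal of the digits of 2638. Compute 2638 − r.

-5724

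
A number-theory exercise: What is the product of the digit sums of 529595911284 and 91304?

S(529595911284) = 5+2+9+5+9+5+9+1+1+2+8+4 = 60.
S(91304) = 9+1+3+0+4 = 17.
60 · 17 = 1020.

1020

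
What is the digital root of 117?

9

1+1+7 = 9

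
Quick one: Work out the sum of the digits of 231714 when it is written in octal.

21

231714 in base 8 is 704442.
Digit sum: 7+0+4+4+4+2 = 21.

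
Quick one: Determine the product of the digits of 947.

252

9×4×7 = 252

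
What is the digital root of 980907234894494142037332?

9+8+0+9+0+7+2+3+4+8+9+4+4+9+4+1+4+2+0+3+7+3+3+2 = 105
1+0+5 = 6

6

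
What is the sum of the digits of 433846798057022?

68

4+3+3+8+4+6+7+9+8+0+5+7+0+2+2 = 68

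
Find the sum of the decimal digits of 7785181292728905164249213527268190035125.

7+7+8+5+1+8+1+2+9+2+7+2+8+9+0+5+1+6+4+2+4+9+2+1+3+5+2+7+2+6+8+1+9+0+0+3+5+1+2+5 = 169

169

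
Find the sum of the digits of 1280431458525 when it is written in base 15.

65

1280431458525 in base 15 is 23490ED3C50.
Digit sum: 2+3+4+9+0+14+13+3+12+5+0 = 65.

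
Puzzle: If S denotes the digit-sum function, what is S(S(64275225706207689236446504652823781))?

First digit sum: 154.
1+5+4 = 10.

10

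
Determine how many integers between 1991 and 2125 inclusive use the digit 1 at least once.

The integers in [1991, 2125] that use the digit 1 at least once: 1991, 1992, 1993, 1994, 1995, 1996, …, 2124, 2125.
54 qualify.

54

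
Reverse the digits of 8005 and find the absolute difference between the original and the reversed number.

2997

Reverse of 8005 is 5008.
|8005 − 5008| = 2997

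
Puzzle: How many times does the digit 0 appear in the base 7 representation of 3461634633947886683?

3461634633947886683 in base 7 is 6124525334050613102000.
The digit 0 appears 6 times.

6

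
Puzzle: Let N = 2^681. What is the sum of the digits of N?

854

2^681 = 10032913020226237310869197622070557910061530690809581488606035047662224110216294903018315384440590765432325303757053790498770584583633048750167493382743608188543746320969475933440520778435368952314936164352
Sum of its 206 digits: 854.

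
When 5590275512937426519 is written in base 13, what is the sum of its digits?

99

5590275512937426519 in base 13 is 852A4926B74C56260.
Digit sum: 8+5+2+10+4+9+2+6+11+7+4+12+5+6+2+6+0 = 99.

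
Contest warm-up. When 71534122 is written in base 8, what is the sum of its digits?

71534122 in base 8 is 420703052.
Digit sum: 4+2+0+7+0+3+0+5+2 = 23.

23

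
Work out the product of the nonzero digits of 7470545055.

7×4×7×5×4×5×5×5 = 490000

490000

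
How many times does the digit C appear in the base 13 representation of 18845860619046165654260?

3

18845860619046165654260 in base 13 is CB77B8771B144511C33C.
The digit C appears 3 times.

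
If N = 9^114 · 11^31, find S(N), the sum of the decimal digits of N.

621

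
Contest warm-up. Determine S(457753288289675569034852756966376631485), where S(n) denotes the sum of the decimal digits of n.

210

4+5+7+7+5+3+2+8+8+2+8+9+6+7+5+5+6+9+0+3+4+8+5+2+7+5+6+9+6+6+3+7+6+6+3+1+4+8+5 = 210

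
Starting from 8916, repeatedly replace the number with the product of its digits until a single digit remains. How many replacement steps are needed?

3

8916 → 432 → 24 → 8 (3 steps)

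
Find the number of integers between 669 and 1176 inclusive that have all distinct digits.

296

The integers in [669, 1176] that have all distinct digits: 670, 671, 672, 673, 674, 675, …, 1097, 1098.
296 qualify.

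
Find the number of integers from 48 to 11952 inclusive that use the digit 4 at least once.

3964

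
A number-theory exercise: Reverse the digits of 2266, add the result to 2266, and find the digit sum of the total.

32

Reversal of 2266 is 6622; 2266 + 6622 = 8888.
Digit sum of 8888: 8+8+8+8 = 32.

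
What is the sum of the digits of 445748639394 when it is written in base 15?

100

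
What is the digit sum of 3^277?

657

3^277 = 1454077510067338869372316944847370699315973030897976908309312512336980481738317971337352174999857054574561953999845406588476984323763
Sum of its 133 digits: 657.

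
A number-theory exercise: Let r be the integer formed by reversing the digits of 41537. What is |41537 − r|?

Reverse of 41537 is 73514.
|41537 − 73514| = 31977

31977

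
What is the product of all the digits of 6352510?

0

6×3×5×2×5×1×0 = 0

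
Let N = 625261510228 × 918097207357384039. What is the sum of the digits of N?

625261510228 × 918097207357384039 = 574050846408387217152522450892
Sum of its 30 digits: 124.

124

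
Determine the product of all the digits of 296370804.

0

2×9×6×3×7×0×8×0×4 = 0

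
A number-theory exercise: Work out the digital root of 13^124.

The digital root of n equals n mod 9 (or 9 when 9 | n), so we need 13^124 mod 9.
13^124 ≡ 4 (mod 9), so the digital root is 4.

4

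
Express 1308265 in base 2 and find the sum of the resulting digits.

1308265 in base 2 is 100111111011001101001.
Digit sum: 1+0+0+1+1+1+1+1+1+0+1+1+0+0+1+1+0+1+0+0+1 = 13.

13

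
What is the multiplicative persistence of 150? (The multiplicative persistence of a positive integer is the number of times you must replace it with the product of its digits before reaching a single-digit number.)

150 → 0 (1 step)

1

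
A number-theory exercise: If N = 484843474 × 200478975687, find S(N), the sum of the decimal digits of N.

81

484843474 × 200478975687 = 97200923036046616638
Sum of its 20 digits: 81.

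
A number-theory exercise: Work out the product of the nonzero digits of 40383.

4×3×8×3 = 288

288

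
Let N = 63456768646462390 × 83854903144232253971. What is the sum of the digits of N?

170

63456768646462390 × 83854903144232253971 = 5321161188695057778193723345179650690
Sum of its 37 digits: 170.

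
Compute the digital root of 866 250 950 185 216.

8+6+6+2+5+0+9+5+0+1+8+5+2+1+6 = 64
6+4 = 10
1+0 = 1

1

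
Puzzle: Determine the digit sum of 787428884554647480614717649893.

7+8+7+4+2+8+8+8+4+5+5+4+6+4+7+4+8+0+6+1+4+7+1+7+6+4+9+8+9+3 = 164

164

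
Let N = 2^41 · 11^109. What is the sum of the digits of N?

568

2^41 · 11^109 = 714549804059501459004270406948199650097828315583879151554399940113470231998214396731711822756783627690839167198516580746002432
Sum of its 126 digits: 568.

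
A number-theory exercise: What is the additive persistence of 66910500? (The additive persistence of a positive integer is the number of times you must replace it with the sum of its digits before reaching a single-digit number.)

66910500 → 27 → 9 (2 steps)

2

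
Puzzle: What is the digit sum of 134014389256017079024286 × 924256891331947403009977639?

134014389256017079024286 × 924256891331947403009977639 = 123863722807515876981391010557385528621596797940754
Sum of its 51 digits: 242.

242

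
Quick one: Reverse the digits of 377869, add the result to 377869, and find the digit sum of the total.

Reversal of 377869 is 968773; 377869 + 968773 = 1346642.
Digit sum of 1346642: 1+3+4+6+6+4+2 = 26.

26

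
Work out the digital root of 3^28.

The digital root of n equals n mod 9 (or 9 when 9 | n), so we need 3^28 mod 9.
3^28 ≡ 0 (mod 9), so the digital root is 9.

9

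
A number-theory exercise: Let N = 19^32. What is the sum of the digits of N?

19^32 = 83198449060887472631428936505541918917761
Sum of its 41 digits: 199.

199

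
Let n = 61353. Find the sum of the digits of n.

6+1+3+5+3 = 18

18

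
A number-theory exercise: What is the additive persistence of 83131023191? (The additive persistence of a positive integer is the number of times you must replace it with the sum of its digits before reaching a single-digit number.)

2

83131023191 → 32 → 5 (2 steps)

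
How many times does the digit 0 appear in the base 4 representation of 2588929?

5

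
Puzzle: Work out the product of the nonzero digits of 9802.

144

9×8×2 = 144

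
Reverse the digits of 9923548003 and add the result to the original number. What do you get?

12932001302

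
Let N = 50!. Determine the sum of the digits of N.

50! = 30414093201713378043612608166064768844377641568960512000000000000
Sum of its 65 digits: 216.

216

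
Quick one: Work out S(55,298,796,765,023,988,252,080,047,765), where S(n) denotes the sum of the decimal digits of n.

145

5+5+2+9+8+7+9+6+7+6+5+0+2+3+9+8+8+2+5+2+0+8+0+0+4+7+7+6+5 = 145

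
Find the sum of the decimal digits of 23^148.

931

23^148 = 3433363063188037676902451955415920785842383254284164565425177675733080186115725738541770838995236106846429886765074542405043737475266864854312848690813028441065586077815145794675110286680657677615883681
Sum of its 202 digits: 931.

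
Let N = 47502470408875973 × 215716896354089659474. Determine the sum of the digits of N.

161

47502470408875973 × 215716896354089659474 = 10247085485754709315792462826670418202
Sum of its 38 digits: 161.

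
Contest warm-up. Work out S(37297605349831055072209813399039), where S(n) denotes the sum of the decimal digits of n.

3+7+2+9+7+6+0+5+3+4+9+8+3+1+0+5+5+0+7+2+2+0+9+8+1+3+3+9+9+0+3+9 = 142

142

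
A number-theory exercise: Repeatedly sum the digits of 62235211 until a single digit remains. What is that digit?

4

6+2+2+3+5+2+1+1 = 22
2+2 = 4
(Equivalently, 62235211 mod 9 = 4.)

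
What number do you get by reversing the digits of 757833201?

102338757

Reversing 757833201 gives 102338757.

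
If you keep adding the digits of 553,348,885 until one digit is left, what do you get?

4

5+5+3+3+4+8+8+8+5 = 49
4+9 = 13
1+3 = 4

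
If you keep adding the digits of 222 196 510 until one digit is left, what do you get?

1

2+2+2+1+9+6+5+1+0 = 28
2+8 = 10
1+0 = 1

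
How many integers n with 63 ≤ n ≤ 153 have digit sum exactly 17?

The integers in [63, 153] that have digit sum exactly 17: 89, 98.
2 qualify.

2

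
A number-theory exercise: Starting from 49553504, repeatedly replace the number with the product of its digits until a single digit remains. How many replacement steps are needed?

1

49553504 → 0 (1 step)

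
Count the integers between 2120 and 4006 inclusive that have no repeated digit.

The integers in [2120, 4006] that have no repeated digit: 2130, 2134, 2135, 2136, 2137, 2138, …, 3986, 3987.
945 qualify.

945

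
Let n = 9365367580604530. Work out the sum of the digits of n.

70

9+3+6+5+3+6+7+5+8+0+6+0+4+5+3+0 = 70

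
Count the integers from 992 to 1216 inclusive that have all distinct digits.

63

The integers in [992, 1216] that have all distinct digits: 1023, 1024, 1025, 1026, 1027, 1028, …, 1208, 1209.
63 qualify.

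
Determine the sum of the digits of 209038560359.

50

2+0+9+0+3+8+5+6+0+3+5+9 = 50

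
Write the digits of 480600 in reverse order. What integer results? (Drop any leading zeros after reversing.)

6084

Reversing 480600 gives 6084.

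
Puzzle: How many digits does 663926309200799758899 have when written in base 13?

663926309200799758899 in base 13 is 5B99B664A78A7C34706, which has 19 digits.

19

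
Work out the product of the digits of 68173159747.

8890560

6×8×1×7×3×1×5×9×7×4×7 = 8890560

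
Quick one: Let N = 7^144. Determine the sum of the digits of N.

7^144 = 49444474103684206116775527232630036506216454451115951114140937939189086681861783742884254926894497682656270887314988886401
Sum of its 122 digits: 559.

559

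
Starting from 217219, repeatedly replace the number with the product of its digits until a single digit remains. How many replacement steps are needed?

3

217219 → 252 → 20 → 0 (3 steps)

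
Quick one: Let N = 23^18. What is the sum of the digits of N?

109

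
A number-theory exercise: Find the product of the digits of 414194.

576

4×1×4×1×9×4 = 576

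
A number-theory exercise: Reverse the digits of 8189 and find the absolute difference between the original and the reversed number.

1629

Reverse of 8189 is 9818.
|8189 − 9818| = 1629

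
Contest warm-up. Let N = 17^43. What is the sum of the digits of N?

17^43 = 81152820641272625991922463475488672334362661535406513
Sum of its 53 digits: 224.

224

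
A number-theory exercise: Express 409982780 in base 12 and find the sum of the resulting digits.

409982780 in base 12 is B5376678.
Digit sum: 11+5+3+7+6+6+7+8 = 53.

53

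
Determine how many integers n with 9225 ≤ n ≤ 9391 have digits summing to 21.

18

The integers in [9225, 9391] that have digits summing to 21: 9228, 9237, 9246, 9255, 9264, 9273, …, 9381, 9390.
18 qualify.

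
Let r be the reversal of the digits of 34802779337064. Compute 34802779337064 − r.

-11270618383779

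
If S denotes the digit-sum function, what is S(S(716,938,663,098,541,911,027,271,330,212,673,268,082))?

15

First digit sum: 159.
1+5+9 = 15.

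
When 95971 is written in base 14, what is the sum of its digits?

95971 in base 14 is 26D91.
Digit sum: 2+6+13+9+1 = 31.

31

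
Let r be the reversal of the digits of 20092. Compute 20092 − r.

Reverse of 20092 is 29002.
20092 − 29002 = -8910

-8910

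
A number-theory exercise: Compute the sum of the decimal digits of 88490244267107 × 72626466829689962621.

88490244267107 × 72626466829689962621 = 6426733790016208912161166369807447
Sum of its 34 digits: 145.

145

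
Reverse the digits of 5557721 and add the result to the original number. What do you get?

6835276

Reverse of 5557721 is 1277555.
5557721 + 1277555 = 6835276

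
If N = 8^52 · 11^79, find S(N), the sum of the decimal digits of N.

8^52 · 11^79 = 1700988788366835963166189334165772261866442143642224123492865950639450688234683772610076218457464980323260852399533577427774078976
Sum of its 130 digits: 614.

614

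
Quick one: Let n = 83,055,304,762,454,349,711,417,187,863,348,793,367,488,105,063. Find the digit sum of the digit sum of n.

First digit sum: 211.
2+1+1 = 4.

4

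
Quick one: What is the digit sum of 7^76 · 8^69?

596

7^76 · 8^69 = 3472643039444816852094671782509453272642449585227000677004165779622479202472888677833212680439376849588656176782050680192892928
Sum of its 127 digits: 596.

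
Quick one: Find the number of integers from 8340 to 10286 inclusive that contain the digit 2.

The integers in [8340, 10286] that contain the digit 2: 8342, 8352, 8362, 8372, 8382, 8392, …, 10285, 10286.
516 qualify.

516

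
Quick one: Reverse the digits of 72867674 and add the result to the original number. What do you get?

120544501

Reverse of 72867674 is 47676827.
72867674 + 47676827 = 120544501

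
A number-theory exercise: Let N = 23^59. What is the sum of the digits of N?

326

23^59 = 219756801305995011868741136319862577205018109070321830013486322196049230779513287
Sum of its 81 digits: 326.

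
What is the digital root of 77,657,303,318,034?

3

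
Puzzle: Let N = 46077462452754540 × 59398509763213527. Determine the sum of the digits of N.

46077462452754540 × 59398509763213527 = 2736932603364045252757723338662580
Sum of its 34 digits: 144.

144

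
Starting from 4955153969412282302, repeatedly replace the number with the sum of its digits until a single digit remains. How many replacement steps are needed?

4955153969412282302 → 80 → 8 (2 steps)

2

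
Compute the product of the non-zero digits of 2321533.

540

2×3×2×1×5×3×3 = 540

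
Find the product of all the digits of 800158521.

0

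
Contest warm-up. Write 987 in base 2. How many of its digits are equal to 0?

2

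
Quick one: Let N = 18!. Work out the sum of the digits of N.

54

18! = 6402373705728000
Sum of its 16 digits: 54.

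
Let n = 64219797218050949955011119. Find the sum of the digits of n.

6+4+2+1+9+7+9+7+2+1+8+0+5+0+9+4+9+9+5+5+0+1+1+1+1+9 = 115

115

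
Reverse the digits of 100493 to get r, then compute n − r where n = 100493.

-293508

Reverse of 100493 is 394001.
100493 − 394001 = -293508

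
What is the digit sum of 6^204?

720

6^204 = 553165490060387511432879459408330757116513413979418300626140886299906356696307181768717492585621198096669408844812264260916986951710803434129684207128119607296
Sum of its 159 digits: 720.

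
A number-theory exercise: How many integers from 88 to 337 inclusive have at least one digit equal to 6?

The integers in [88, 337] that have at least one digit equal to 6: 96, 106, 116, 126, 136, 146, …, 326, 336.
43 qualify.

43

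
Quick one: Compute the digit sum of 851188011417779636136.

8+5+1+1+8+8+0+1+1+4+1+7+7+7+9+6+3+6+1+3+6 = 93

93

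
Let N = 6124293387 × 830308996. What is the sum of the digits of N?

90

6124293387 × 830308996 = 5085055893369409452
Sum of its 19 digits: 90.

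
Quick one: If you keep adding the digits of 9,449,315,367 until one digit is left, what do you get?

9+4+4+9+3+1+5+3+6+7 = 51
5+1 = 6
(Equivalently, 9,449,315,367 mod 9 = 6.)

6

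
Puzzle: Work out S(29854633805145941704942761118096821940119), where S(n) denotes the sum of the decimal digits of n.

177

2+9+8+5+4+6+3+3+8+0+5+1+4+5+9+4+1+7+0+4+9+4+2+7+6+1+1+1+8+0+9+6+8+2+1+9+4+0+1+1+9 = 177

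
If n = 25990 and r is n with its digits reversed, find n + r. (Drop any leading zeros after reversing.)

35942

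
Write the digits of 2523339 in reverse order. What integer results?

9333252

Reversing 2523339 gives 9333252.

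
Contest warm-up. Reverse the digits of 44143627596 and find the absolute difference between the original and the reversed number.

Reverse of 44143627596 is 69572634144.
|44143627596 − 69572634144| = 25429006548

25429006548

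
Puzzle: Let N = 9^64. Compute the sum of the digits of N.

9^64 = 11790184577738583171520872861412518665678211592275841109096961
Sum of its 62 digits: 279.

279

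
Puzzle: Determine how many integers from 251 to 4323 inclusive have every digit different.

The integers in [251, 4323] that have every digit different: 251, 253, 254, 256, 257, 258, …, 4320, 4321.
2239 qualify.

2239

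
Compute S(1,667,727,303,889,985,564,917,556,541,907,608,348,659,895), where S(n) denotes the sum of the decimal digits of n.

1+6+6+7+7+2+7+3+0+3+8+8+9+9+8+5+5+6+4+9+1+7+5+5+6+5+4+1+9+0+7+6+0+8+3+4+8+6+5+9+8+9+5 = 234

234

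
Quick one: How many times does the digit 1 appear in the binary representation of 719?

7

719 in base 2 is 1011001111.
The digit 1 appears 7 times.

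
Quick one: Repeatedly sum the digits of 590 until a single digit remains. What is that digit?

5

5+9+0 = 14
1+4 = 5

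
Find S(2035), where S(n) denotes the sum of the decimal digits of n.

10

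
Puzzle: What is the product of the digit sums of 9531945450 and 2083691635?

1935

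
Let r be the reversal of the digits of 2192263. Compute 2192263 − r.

-1430649

Reverse of 2192263 is 3622912.
2192263 − 3622912 = -1430649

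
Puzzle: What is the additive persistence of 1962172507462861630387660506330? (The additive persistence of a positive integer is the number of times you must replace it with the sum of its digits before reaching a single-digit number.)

2

1962172507462861630387660506330 → 123 → 6 (2 steps)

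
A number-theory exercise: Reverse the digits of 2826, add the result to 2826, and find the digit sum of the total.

18

Reversal of 2826 is 6282; 2826 + 6282 = 9108.
Digit sum of 9108: 9+1+0+8 = 18.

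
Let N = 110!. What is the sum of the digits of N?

657

110! = 15882455415227429404253703127090772871724410234473563207581748318444567162948183030959960131517678520479243672638179990208521148623422266876757623911219200000000000000000000000000
Sum of its 179 digits: 657.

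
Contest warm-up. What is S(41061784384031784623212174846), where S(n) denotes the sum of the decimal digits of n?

4+1+0+6+1+7+8+4+3+8+4+0+3+1+7+8+4+6+2+3+2+1+2+1+7+4+8+4+6 = 115

115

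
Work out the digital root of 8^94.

The digital root of n equals n mod 9 (or 9 when 9 | n), so we need 8^94 mod 9.
8^94 ≡ 1 (mod 9), so the digital root is 1.

1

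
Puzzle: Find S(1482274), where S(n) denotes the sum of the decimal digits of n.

1+4+8+2+2+7+4 = 28

28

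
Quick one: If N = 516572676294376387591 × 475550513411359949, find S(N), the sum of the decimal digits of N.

516572676294376387591 × 475550513411359949 = 245656401426070939909235063969237992859
Sum of its 39 digits: 188.

188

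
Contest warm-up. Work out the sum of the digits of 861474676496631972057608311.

127

8+6+1+4+7+4+6+7+6+4+9+6+6+3+1+9+7+2+0+5+7+6+0+8+3+1+1 = 127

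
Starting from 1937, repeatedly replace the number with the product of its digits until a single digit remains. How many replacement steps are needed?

1937 → 189 → 72 → 14 → 4 (4 steps)

4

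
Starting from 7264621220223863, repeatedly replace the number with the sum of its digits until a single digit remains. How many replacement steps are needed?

3

7264621220223863 → 56 → 11 → 2 (3 steps)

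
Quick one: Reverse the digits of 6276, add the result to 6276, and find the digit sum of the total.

Reversal of 6276 is 6726; 6276 + 6726 = 13002.
Digit sum of 13002: 1+3+0+0+2 = 6.

6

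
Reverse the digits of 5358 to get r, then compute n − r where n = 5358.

Reverse of 5358 is 8535.
5358 − 8535 = -3177

-3177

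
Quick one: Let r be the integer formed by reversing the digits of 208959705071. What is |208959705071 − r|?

38451745269

Reverse of 208959705071 is 170507959802.
|208959705071 − 170507959802| = 38451745269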